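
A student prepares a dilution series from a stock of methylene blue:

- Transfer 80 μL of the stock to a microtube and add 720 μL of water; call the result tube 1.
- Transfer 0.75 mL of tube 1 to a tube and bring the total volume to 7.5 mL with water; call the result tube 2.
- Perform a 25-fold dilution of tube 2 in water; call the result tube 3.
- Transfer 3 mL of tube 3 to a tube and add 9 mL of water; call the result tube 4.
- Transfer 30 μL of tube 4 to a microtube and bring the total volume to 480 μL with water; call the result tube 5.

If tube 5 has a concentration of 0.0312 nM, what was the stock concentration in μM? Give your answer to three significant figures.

4.99 μM

Step 1: 80 μL + 720 μL = 800 μL total → factor 800/80 = 10
Step 2: 0.75 mL brought to 7.5 mL → factor 7.5/0.75 = 10
Step 3: 25-fold → factor 25
Step 4: 3 mL + 9 mL = 12 mL total → factor 12/3 = 4
Step 5: 30 μL brought to 480 μL → factor 480/30 = 16
Overall dilution factor = 10 × 10 × 25 × 4 × 16 = 1.6 × 10^5
Stock = 0.0312 nM × 1.6 × 10^5 = 4992 nM = 4.99 μM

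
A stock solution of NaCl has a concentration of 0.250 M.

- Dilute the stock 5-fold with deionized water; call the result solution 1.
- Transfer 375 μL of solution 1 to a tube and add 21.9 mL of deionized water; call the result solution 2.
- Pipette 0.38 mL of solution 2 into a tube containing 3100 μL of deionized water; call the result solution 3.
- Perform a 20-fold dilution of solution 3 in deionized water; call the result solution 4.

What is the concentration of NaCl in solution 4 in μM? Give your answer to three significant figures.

Step 1: 5-fold → factor 5
Step 2: 375 μL + 21.9 mL = 22275 μL total → factor 22275/375 = 59.4
Step 3: 0.38 mL + 3100 μL = 3.48 mL total → factor 3.48/0.38 = 9.1579
Step 4: 20-fold → factor 20
Overall dilution factor = 5 × 59.4 × 9.1579 × 20 = 54398
Final = 0.250 M / 54398 = 4.596 × 10^-6 M = 4.60 μM

4.60 μM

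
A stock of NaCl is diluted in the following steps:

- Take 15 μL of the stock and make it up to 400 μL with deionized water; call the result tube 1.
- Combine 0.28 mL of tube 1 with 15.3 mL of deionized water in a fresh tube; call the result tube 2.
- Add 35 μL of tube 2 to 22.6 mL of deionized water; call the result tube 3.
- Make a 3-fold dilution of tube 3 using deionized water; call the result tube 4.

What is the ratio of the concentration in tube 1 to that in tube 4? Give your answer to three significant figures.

Step 1: 15 μL brought to 400 μL → factor 400/15 = 26.667
Step 2: 0.28 mL + 15.3 mL = 15.58 mL total → factor 15.58/0.28 = 55.643
Step 3: 35 μL + 22.6 mL = 22635 μL total → factor 22635/35 = 646.71
Step 4: 3-fold → factor 3
Dilution factor to tube 1 = 26.667; to tube 4 = 2.8788 × 10^6
[tube 1]/[tube 4] = (factor to tube 4)/(factor to tube 1) = 2.8788 × 10^6/26.667 = 1.08 × 10^5

1.08 × 10^5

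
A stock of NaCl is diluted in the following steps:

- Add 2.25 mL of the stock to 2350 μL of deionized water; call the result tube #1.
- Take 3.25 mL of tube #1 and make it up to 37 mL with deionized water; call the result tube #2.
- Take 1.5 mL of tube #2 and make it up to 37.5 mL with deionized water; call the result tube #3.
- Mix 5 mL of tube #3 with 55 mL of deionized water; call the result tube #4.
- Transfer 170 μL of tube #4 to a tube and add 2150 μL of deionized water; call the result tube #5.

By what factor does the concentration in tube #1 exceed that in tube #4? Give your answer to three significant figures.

Step 1: 2.25 mL + 2350 μL = 4.6 mL total → factor 4.6/2.25 = 2.0444
Step 2: 3.25 mL brought to 37 mL → factor 37/3.25 = 11.385
Step 3: 1.5 mL brought to 37.5 mL → factor 37.5/1.5 = 25
Step 4: 5 mL + 55 mL = 60 mL total → factor 60/5 = 12
Dilution factor to tube #1 = 2.0444; to tube #4 = 6982.6
[tube #1]/[tube #4] = (factor to tube #4)/(factor to tube #1) = 6982.6/2.0444 = 3.42 × 10^3

3.42 × 10^3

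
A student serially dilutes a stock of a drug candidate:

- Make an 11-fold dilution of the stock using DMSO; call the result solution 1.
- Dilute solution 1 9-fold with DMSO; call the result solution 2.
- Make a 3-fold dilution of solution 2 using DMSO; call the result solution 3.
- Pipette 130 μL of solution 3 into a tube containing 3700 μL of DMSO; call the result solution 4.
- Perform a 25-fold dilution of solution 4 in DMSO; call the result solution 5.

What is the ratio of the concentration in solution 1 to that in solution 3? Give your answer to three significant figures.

27.0

Step 1: 11-fold → factor 11
Step 2: 9-fold → factor 9
Step 3: 3-fold → factor 3
Dilution factor to solution 1 = 11; to solution 3 = 297
[solution 1]/[solution 3] = (factor to solution 3)/(factor to solution 1) = 297/11 = 27.0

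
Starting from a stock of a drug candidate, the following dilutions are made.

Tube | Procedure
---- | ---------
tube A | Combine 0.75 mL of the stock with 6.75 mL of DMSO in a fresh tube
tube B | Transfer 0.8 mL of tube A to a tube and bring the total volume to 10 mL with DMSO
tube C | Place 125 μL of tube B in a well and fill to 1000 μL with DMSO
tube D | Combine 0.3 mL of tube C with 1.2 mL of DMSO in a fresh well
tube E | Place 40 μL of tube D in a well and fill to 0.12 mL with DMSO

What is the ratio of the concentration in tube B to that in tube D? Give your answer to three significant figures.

Step 1: 0.75 mL + 6.75 mL = 7.5 mL total → factor 7.5/0.75 = 10
Step 2: 0.8 mL brought to 10 mL → factor 10/0.8 = 12.5
Step 3: 125 μL brought to 1000 μL → factor 1000/125 = 8
Step 4: 0.3 mL + 1.2 mL = 1.5 mL total → factor 1.5/0.3 = 5
Dilution factor to tube B = 125; to tube D = 5000
[tube B]/[tube D] = (factor to tube D)/(factor to tube B) = 5000/125 = 40.0

40.0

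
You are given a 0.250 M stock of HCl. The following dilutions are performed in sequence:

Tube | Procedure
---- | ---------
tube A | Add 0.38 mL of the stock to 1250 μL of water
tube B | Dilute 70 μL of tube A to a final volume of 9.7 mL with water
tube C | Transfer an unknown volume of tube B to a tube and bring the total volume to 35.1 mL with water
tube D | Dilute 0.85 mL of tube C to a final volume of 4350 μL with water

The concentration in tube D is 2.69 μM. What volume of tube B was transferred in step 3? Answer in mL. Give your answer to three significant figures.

1.15 mL

Step 1: 0.38 mL + 1250 μL = 1.63 mL total → factor 1.63/0.38 = 4.2895
Step 2: 70 μL brought to 9.7 mL → factor 9700/70 = 138.57
Step 3: v brought to 35.1 mL → factor = 35.1 mL/v
Step 4: 0.85 mL brought to 4350 μL → factor 4.35/0.85 = 5.1176
Product of known-step factors = 3041.9
Overall factor = 0.250 M / (2.69 μM) = 92937
Step-3 factor = 92937 / 3041.9 = 30.552
v = 35.1 mL / 30.552 = 1.15 mL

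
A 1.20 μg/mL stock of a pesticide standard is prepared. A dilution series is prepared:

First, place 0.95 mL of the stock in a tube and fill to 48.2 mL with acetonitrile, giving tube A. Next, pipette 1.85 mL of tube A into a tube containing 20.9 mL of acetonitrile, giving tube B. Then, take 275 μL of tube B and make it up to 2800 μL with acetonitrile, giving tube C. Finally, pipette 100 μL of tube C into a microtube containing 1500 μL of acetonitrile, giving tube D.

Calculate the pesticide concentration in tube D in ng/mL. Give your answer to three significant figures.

0.0118 ng/mL

Step 1: 0.95 mL brought to 48.2 mL → factor 48.2/0.95 = 50.737
Step 2: 1.85 mL + 20.9 mL = 22.75 mL total → factor 22.75/1.85 = 12.297
Step 3: 275 μL brought to 2800 μL → factor 2800/275 = 10.182
Step 4: 100 μL + 1500 μL = 1600 μL total → factor 1600/100 = 16
Dilution factor through tube D = 50.737 × 12.297 × 10.182 × 16 = 1.0164 × 10^5
[tube D] = 1.20 μg/mL / 1.0164 × 10^5 = 1.181 × 10^-5 μg/mL = 0.0118 ng/mL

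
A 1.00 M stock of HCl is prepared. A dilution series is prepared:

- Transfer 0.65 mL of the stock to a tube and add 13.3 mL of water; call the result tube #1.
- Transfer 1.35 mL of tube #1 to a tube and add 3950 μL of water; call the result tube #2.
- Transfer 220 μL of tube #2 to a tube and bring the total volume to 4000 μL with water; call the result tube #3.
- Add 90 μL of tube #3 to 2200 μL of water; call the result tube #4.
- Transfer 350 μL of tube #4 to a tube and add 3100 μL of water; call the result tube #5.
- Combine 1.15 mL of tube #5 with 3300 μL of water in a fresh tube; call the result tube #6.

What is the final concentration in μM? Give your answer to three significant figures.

0.673 μM

Step 1: 0.65 mL + 13.3 mL = 13.95 mL total → factor 13.95/0.65 = 21.462
Step 2: 1.35 mL + 3950 μL = 5.3 mL total → factor 5.3/1.35 = 3.9259
Step 3: 220 μL brought to 4000 μL → factor 4000/220 = 18.182
Step 4: 90 μL + 2200 μL = 2290 μL total → factor 2290/90 = 25.444
Step 5: 350 μL + 3100 μL = 3450 μL total → factor 3450/350 = 9.8571
Step 6: 1.15 mL + 3300 μL = 4.45 mL total → factor 4.45/1.15 = 3.8696
Overall dilution factor = 21.462 × 3.9259 × 18.182 × 25.444 × 9.8571 × 3.8696 = 1.4868 × 10^6
Final = 1.00 M / 1.4868 × 10^6 = 6.726 × 10^-7 M = 0.673 μM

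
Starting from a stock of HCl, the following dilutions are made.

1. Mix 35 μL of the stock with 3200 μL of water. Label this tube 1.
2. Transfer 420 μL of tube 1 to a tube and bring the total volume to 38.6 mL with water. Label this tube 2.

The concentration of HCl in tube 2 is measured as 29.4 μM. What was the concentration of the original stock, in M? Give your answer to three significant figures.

0.250 M

Step 1: 35 μL + 3200 μL = 3235 μL total → factor 3235/35 = 92.429
Step 2: 420 μL brought to 38.6 mL → factor 38600/420 = 91.905
Overall dilution factor = 92.429 × 91.905 = 8494.6
Stock = 29.4 μM × 8494.6 = 2.497 × 10^5 μM = 0.250 M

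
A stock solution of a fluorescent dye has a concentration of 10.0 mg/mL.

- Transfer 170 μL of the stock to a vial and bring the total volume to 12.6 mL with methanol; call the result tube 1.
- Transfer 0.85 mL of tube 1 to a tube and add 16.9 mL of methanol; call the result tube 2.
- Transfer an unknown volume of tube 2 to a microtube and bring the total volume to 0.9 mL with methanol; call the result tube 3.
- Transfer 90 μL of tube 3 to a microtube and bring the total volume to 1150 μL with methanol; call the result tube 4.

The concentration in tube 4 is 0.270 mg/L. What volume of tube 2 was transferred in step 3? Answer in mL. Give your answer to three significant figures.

0.481 mL

Step 1: 170 μL brought to 12.6 mL → factor 12600/170 = 74.118
Step 2: 0.85 mL + 16.9 mL = 17.75 mL total → factor 17.75/0.85 = 20.882
Step 3: v brought to 0.9 mL → factor = 0.9 mL/v
Step 4: 90 μL brought to 1150 μL → factor 1150/90 = 12.778
Product of known-step factors = 19777
Overall factor = 10.0 mg/mL / (0.270 mg/L) = 37037
Step-3 factor = 37037 / 19777 = 1.8728
v = 0.9 mL / 1.8728 = 0.481 mL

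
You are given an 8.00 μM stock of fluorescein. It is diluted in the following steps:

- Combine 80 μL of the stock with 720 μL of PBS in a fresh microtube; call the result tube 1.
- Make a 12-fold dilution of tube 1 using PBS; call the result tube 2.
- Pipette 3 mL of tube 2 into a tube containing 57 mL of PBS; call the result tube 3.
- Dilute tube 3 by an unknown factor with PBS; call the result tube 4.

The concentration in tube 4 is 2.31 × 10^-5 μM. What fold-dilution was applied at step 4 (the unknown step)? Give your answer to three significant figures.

144-fold

Step 1: 80 μL + 720 μL = 800 μL total → factor 800/80 = 10
Step 2: 12-fold → factor 12
Step 3: 3 mL + 57 mL = 60 mL total → factor 60/3 = 20
Step 4: unknown factor x
Product of known-step factors = 2400
Overall factor = 8.00 μM / (2.31 × 10^-5 μM) = 3.4632 × 10^5
x = 3.4632 × 10^5 / 2400 = 144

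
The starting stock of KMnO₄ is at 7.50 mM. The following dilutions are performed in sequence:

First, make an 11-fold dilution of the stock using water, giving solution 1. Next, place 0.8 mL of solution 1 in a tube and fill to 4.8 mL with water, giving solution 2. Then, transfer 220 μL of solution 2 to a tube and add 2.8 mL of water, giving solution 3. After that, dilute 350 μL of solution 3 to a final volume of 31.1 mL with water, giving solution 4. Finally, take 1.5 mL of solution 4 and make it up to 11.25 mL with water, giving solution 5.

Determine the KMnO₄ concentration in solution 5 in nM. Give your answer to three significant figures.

Step 1: 11-fold → factor 11
Step 2: 0.8 mL brought to 4.8 mL → factor 4.8/0.8 = 6
Step 3: 220 μL + 2.8 mL = 3020 μL total → factor 3020/220 = 13.727
Step 4: 350 μL brought to 31.1 mL → factor 31100/350 = 88.857
Step 5: 1.5 mL brought to 11.25 mL → factor 11.25/1.5 = 7.5
Overall dilution factor = 11 × 6 × 13.727 × 88.857 × 7.5 = 6.0378 × 10^5
Final = 7.50 mM / 6.0378 × 10^5 = 1.242 × 10^-5 mM = 12.4 nM

12.4 nM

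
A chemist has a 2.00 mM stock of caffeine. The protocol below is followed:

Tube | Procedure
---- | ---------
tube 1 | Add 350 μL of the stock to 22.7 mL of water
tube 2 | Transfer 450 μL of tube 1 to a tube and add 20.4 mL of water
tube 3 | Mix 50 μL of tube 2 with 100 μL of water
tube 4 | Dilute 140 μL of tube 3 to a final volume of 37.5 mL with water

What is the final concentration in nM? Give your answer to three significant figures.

0.816 nM

Step 1: 350 μL + 22.7 mL = 23050 μL total → factor 23050/350 = 65.857
Step 2: 450 μL + 20.4 mL = 20850 μL total → factor 20850/450 = 46.333
Step 3: 50 μL + 100 μL = 150 μL total → factor 150/50 = 3
Step 4: 140 μL brought to 37.5 mL → factor 37500/140 = 267.86
Overall dilution factor = 65.857 × 46.333 × 3 × 267.86 = 2.452 × 10^6
Final = 2.00 mM / 2.452 × 10^6 = 8.157 × 10^-7 mM = 0.816 nM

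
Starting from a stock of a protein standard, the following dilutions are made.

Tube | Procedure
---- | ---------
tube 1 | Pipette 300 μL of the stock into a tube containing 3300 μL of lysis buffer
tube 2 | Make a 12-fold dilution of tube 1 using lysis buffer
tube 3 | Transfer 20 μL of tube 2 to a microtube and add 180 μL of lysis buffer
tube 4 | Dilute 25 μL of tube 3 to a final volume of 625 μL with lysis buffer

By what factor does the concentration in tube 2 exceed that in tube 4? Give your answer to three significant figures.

250

Step 1: 300 μL + 3300 μL = 3600 μL total → factor 3600/300 = 12
Step 2: 12-fold → factor 12
Step 3: 20 μL + 180 μL = 200 μL total → factor 200/20 = 10
Step 4: 25 μL brought to 625 μL → factor 625/25 = 25
Dilution factor to tube 2 = 144; to tube 4 = 36000
[tube 2]/[tube 4] = (factor to tube 4)/(factor to tube 2) = 36000/144 = 250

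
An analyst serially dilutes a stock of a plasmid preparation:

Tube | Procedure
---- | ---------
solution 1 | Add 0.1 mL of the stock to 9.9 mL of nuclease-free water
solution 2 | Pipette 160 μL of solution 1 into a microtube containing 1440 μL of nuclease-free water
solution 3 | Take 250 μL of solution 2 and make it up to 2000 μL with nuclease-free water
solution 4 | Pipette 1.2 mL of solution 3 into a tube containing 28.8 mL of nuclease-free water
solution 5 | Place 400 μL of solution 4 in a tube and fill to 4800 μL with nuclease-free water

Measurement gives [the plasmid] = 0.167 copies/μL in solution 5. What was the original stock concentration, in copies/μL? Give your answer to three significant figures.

Step 1: 0.1 mL + 9.9 mL = 10 mL total → factor 10/0.1 = 100
Step 2: 160 μL + 1440 μL = 1600 μL total → factor 1600/160 = 10
Step 3: 250 μL brought to 2000 μL → factor 2000/250 = 8
Step 4: 1.2 mL + 28.8 mL = 30 mL total → factor 30/1.2 = 25
Step 5: 400 μL brought to 4800 μL → factor 4800/400 = 12
Overall dilution factor = 100 × 10 × 8 × 25 × 12 = 2.4 × 10^6
Stock = 0.167 copies/μL × 2.4 × 10^6 = 4.01 × 10^5 copies/μL

4.01 × 10^5 copies/μL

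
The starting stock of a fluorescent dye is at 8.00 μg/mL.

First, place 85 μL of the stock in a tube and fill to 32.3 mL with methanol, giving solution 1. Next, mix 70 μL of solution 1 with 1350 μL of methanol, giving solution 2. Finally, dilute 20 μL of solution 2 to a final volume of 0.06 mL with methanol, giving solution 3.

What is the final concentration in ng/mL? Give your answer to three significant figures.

0.346 ng/mL

Step 1: 85 μL brought to 32.3 mL → factor 32300/85 = 380
Step 2: 70 μL + 1350 μL = 1420 μL total → factor 1420/70 = 20.286
Step 3: 20 μL brought to 0.06 mL → factor 60/20 = 3
Overall dilution factor = 380 × 20.286 × 3 = 23126
Final = 8.00 μg/mL / 23126 = 0.0003459 μg/mL = 0.346 ng/mL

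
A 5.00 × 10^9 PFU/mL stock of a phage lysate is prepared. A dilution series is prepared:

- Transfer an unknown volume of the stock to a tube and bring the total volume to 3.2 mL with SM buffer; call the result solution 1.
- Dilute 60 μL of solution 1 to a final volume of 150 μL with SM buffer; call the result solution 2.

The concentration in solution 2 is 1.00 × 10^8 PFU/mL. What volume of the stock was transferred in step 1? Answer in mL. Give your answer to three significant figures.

Step 1: v brought to 3.2 mL → factor = 3.2 mL/v
Step 2: 60 μL brought to 150 μL → factor 150/60 = 2.5
Product of known-step factors = 2.5
Overall factor = 5.00 × 10^9 PFU/mL / (1.00 × 10^8 PFU/mL) = 50
Step-1 factor = 50 / 2.5 = 20
v = 3.2 mL / 20 = 0.160 mL

0.160 mL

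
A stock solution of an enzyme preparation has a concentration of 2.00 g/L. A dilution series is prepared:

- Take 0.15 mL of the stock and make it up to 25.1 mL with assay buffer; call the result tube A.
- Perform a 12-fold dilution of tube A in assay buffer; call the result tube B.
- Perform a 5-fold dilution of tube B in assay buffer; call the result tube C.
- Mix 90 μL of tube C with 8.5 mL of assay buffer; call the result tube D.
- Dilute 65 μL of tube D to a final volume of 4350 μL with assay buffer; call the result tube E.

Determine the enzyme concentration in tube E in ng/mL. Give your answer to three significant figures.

Step 1: 0.15 mL brought to 25.1 mL → factor 25.1/0.15 = 167.33
Step 2: 12-fold → factor 12
Step 3: 5-fold → factor 5
Step 4: 90 μL + 8.5 mL = 8590 μL total → factor 8590/90 = 95.444
Step 5: 65 μL brought to 4350 μL → factor 4350/65 = 66.923
Overall dilution factor = 167.33 × 12 × 5 × 95.444 × 66.923 = 6.413 × 10^7
Final = 2.00 g/L / 6.413 × 10^7 = 3.119 × 10^-8 g/L = 0.0312 ng/mL

0.0312 ng/mL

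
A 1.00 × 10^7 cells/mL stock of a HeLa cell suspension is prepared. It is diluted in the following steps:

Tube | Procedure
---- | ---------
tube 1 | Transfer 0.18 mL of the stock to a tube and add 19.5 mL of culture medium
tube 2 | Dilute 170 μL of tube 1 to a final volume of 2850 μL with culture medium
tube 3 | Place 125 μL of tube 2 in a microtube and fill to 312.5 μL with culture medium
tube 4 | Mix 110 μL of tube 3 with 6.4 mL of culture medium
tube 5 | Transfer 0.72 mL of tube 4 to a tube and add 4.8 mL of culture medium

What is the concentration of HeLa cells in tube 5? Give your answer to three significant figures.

4.81 cells/mL

Step 1: 0.18 mL + 19.5 mL = 19.68 mL total → factor 19.68/0.18 = 109.33
Step 2: 170 μL brought to 2850 μL → factor 2850/170 = 16.765
Step 3: 125 μL brought to 312.5 μL → factor 312.5/125 = 2.5
Step 4: 110 μL + 6.4 mL = 6510 μL total → factor 6510/110 = 59.182
Step 5: 0.72 mL + 4.8 mL = 5.52 mL total → factor 5.52/0.72 = 7.6667
Dilution factor through tube 5 = 109.33 × 16.765 × 2.5 × 59.182 × 7.6667 = 2.0791 × 10^6
[tube 5] = 1.00 × 10^7 cells/mL / 2.0791 × 10^6 = 4.81 cells/mL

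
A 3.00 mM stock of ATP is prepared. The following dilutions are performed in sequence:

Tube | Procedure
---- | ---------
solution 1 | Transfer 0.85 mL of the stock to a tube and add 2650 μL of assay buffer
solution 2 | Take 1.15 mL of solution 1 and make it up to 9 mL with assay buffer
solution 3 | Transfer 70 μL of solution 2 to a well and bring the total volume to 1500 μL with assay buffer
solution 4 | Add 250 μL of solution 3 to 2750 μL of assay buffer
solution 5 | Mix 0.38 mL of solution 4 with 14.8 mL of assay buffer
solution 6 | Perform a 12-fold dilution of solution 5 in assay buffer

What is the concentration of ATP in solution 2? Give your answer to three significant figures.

Step 1: 0.85 mL + 2650 μL = 3.5 mL total → factor 3.5/0.85 = 4.1176
Step 2: 1.15 mL brought to 9 mL → factor 9/1.15 = 7.8261
Dilution factor through solution 2 = 4.1176 × 7.8261 = 32.225
[solution 2] = 3.00 mM / 32.225 = 0.0931 mM

0.0931 mM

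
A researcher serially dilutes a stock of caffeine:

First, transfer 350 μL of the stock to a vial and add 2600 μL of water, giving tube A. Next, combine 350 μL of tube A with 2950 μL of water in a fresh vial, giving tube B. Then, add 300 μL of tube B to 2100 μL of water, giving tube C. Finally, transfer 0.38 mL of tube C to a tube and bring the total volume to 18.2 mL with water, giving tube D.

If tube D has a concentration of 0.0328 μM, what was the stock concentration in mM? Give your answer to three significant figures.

Step 1: 350 μL + 2600 μL = 2950 μL total → factor 2950/350 = 8.4286
Step 2: 350 μL + 2950 μL = 3300 μL total → factor 3300/350 = 9.4286
Step 3: 300 μL + 2100 μL = 2400 μL total → factor 2400/300 = 8
Step 4: 0.38 mL brought to 18.2 mL → factor 18.2/0.38 = 47.895
Overall dilution factor = 8.4286 × 9.4286 × 8 × 47.895 = 30449
Stock = 0.0328 μM × 30449 = 998.7 μM = 0.999 mM

0.999 mM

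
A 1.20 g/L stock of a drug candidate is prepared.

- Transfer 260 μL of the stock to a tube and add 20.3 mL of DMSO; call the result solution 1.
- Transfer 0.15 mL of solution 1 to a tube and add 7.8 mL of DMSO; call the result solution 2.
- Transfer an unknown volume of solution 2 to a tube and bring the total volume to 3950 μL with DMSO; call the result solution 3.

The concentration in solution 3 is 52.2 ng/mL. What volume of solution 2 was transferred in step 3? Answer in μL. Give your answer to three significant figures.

720 μL

Step 1: 260 μL + 20.3 mL = 20560 μL total → factor 20560/260 = 79.077
Step 2: 0.15 mL + 7.8 mL = 7.95 mL total → factor 7.95/0.15 = 53
Step 3: v brought to 3950 μL → factor = 3950 μL/v
Product of known-step factors = 4191.1
Overall factor = 1.20 g/L / (52.2 ng/mL) = 22989
Step-3 factor = 22989 / 4191.1 = 5.4851
v = 3950 μL / 5.4851 = 720 μL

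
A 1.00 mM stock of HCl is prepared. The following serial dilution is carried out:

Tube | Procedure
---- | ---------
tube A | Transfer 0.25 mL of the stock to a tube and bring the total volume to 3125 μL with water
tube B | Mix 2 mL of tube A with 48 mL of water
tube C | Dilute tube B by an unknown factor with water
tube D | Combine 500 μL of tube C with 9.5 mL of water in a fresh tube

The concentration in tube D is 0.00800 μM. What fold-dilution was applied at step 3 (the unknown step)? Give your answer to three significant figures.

20.0-fold

Step 1: 0.25 mL brought to 3125 μL → factor 3.125/0.25 = 12.5
Step 2: 2 mL + 48 mL = 50 mL total → factor 50/2 = 25
Step 3: unknown factor x
Step 4: 500 μL + 9.5 mL = 10000 μL total → factor 10000/500 = 20
Product of known-step factors = 6250
Overall factor = 1.00 mM / (0.00800 μM) = 1.25 × 10^5
x = 1.25 × 10^5 / 6250 = 20.0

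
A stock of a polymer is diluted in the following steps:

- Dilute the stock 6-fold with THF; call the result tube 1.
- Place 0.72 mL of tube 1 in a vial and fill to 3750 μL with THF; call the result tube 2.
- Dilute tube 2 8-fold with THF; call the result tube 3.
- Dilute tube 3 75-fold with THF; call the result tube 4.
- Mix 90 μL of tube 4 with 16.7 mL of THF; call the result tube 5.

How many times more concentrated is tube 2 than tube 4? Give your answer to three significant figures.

600

Step 1: 6-fold → factor 6
Step 2: 0.72 mL brought to 3750 μL → factor 3.75/0.72 = 5.2083
Step 3: 8-fold → factor 8
Step 4: 75-fold → factor 75
Dilution factor to tube 2 = 31.25; to tube 4 = 18750
[tube 2]/[tube 4] = (factor to tube 4)/(factor to tube 2) = 18750/31.25 = 600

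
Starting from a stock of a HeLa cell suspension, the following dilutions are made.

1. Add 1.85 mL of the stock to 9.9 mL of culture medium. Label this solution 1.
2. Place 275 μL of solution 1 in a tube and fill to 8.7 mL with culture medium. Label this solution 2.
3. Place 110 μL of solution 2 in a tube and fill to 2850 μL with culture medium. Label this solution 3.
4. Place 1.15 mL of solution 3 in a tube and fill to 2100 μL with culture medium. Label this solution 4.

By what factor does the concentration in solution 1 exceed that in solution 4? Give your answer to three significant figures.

Step 1: 1.85 mL + 9.9 mL = 11.75 mL total → factor 11.75/1.85 = 6.3514
Step 2: 275 μL brought to 8.7 mL → factor 8700/275 = 31.636
Step 3: 110 μL brought to 2850 μL → factor 2850/110 = 25.909
Step 4: 1.15 mL brought to 2100 μL → factor 2.1/1.15 = 1.8261
Dilution factor to solution 1 = 6.3514; to solution 4 = 9506.6
[solution 1]/[solution 4] = (factor to solution 4)/(factor to solution 1) = 9506.6/6.3514 = 1.50 × 10^3

1.50 × 10^3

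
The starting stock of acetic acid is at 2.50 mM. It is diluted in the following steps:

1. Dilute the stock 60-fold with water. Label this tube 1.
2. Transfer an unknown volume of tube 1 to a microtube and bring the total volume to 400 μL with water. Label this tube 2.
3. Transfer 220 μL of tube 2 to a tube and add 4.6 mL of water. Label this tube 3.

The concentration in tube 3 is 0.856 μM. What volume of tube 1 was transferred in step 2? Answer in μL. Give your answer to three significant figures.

180 μL

Step 1: 60-fold → factor 60
Step 2: v brought to 400 μL → factor = 400 μL/v
Step 3: 220 μL + 4.6 mL = 4820 μL total → factor 4820/220 = 21.909
Product of known-step factors = 1314.5
Overall factor = 2.50 mM / (0.856 μM) = 2920.6
Step-2 factor = 2920.6 / 1314.5 = 2.2217
v = 400 μL / 2.2217 = 180 μL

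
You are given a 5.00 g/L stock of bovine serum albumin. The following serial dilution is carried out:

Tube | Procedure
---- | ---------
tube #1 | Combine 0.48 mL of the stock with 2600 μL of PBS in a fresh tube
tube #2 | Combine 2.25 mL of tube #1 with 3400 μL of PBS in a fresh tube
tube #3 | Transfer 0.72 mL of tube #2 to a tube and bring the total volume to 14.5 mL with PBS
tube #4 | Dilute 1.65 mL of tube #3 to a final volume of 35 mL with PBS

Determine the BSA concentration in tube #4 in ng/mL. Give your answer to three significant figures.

Step 1: 0.48 mL + 2600 μL = 3.08 mL total → factor 3.08/0.48 = 6.4167
Step 2: 2.25 mL + 3400 μL = 5.65 mL total → factor 5.65/2.25 = 2.5111
Step 3: 0.72 mL brought to 14.5 mL → factor 14.5/0.72 = 20.139
Step 4: 1.65 mL brought to 35 mL → factor 35/1.65 = 21.212
Overall dilution factor = 6.4167 × 2.5111 × 20.139 × 21.212 = 6883.3
Final = 5.00 g/L / 6883.3 = 0.0007264 g/L = 726 ng/mL

726 ng/mL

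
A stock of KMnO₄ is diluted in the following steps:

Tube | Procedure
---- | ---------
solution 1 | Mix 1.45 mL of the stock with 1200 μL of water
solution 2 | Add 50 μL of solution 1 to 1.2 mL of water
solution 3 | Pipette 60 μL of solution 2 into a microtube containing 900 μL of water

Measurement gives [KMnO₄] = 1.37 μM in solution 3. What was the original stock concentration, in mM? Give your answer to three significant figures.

Step 1: 1.45 mL + 1200 μL = 2.65 mL total → factor 2.65/1.45 = 1.8276
Step 2: 50 μL + 1.2 mL = 1250 μL total → factor 1250/50 = 25
Step 3: 60 μL + 900 μL = 960 μL total → factor 960/60 = 16
Overall dilution factor = 1.8276 × 25 × 16 = 731.03
Stock = 1.37 μM × 731.03 = 1002 μM = 1.00 mM

1.00 mM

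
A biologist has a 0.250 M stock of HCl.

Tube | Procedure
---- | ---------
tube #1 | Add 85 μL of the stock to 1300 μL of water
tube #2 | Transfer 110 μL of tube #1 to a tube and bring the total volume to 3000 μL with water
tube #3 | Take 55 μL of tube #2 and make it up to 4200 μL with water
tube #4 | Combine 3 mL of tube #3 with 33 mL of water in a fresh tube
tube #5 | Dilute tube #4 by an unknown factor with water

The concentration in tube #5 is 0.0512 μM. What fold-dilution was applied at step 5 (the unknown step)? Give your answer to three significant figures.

Step 1: 85 μL + 1300 μL = 1385 μL total → factor 1385/85 = 16.294
Step 2: 110 μL brought to 3000 μL → factor 3000/110 = 27.273
Step 3: 55 μL brought to 4200 μL → factor 4200/55 = 76.364
Step 4: 3 mL + 33 mL = 36 mL total → factor 36/3 = 12
Step 5: unknown factor x
Product of known-step factors = 4.0722 × 10^5
Overall factor = 0.250 M / (0.0512 μM) = 4.8828 × 10^6
x = 4.8828 × 10^6 / 4.0722 × 10^5 = 12.0

12.0-fold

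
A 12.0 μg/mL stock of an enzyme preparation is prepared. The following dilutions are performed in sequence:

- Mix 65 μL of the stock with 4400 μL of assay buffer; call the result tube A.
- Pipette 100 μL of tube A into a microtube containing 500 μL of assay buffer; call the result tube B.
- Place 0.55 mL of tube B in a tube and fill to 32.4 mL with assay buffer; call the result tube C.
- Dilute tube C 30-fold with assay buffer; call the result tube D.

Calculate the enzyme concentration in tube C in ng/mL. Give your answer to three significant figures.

0.494 ng/mL

Step 1: 65 μL + 4400 μL = 4465 μL total → factor 4465/65 = 68.692
Step 2: 100 μL + 500 μL = 600 μL total → factor 600/100 = 6
Step 3: 0.55 mL brought to 32.4 mL → factor 32.4/0.55 = 58.909
Dilution factor through tube C = 68.692 × 6 × 58.909 = 24280
[tube C] = 12.0 μg/mL / 24280 = 0.0004942 μg/mL = 0.494 ng/mL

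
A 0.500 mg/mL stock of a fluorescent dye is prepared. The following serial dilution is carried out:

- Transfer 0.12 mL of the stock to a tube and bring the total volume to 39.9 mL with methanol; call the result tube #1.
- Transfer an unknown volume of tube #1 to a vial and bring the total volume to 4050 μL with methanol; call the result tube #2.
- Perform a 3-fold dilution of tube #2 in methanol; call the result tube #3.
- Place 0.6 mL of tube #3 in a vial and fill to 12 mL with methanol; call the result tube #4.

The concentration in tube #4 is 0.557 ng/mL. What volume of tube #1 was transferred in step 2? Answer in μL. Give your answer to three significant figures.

90.0 μL

Step 1: 0.12 mL brought to 39.9 mL → factor 39.9/0.12 = 332.5
Step 2: v brought to 4050 μL → factor = 4050 μL/v
Step 3: 3-fold → factor 3
Step 4: 0.6 mL brought to 12 mL → factor 12/0.6 = 20
Product of known-step factors = 19950
Overall factor = 0.500 mg/mL / (0.557 ng/mL) = 8.9767 × 10^5
Step-2 factor = 8.9767 × 10^5 / 19950 = 44.996
v = 4050 μL / 44.996 = 90.0 μL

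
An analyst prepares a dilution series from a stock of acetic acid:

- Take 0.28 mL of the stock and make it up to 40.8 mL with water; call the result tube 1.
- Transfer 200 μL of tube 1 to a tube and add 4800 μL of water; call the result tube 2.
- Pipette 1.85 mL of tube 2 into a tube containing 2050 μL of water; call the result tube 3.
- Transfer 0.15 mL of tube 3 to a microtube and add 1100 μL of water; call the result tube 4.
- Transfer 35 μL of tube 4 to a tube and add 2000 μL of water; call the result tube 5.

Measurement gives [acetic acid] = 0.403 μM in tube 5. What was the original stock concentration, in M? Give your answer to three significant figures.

Step 1: 0.28 mL brought to 40.8 mL → factor 40.8/0.28 = 145.71
Step 2: 200 μL + 4800 μL = 5000 μL total → factor 5000/200 = 25
Step 3: 1.85 mL + 2050 μL = 3.9 mL total → factor 3.9/1.85 = 2.1081
Step 4: 0.15 mL + 1100 μL = 1.25 mL total → factor 1.25/0.15 = 8.3333
Step 5: 35 μL + 2000 μL = 2035 μL total → factor 2035/35 = 58.143
Overall dilution factor = 145.71 × 25 × 2.1081 × 8.3333 × 58.143 = 3.7209 × 10^6
Stock = 0.403 μM × 3.7209 × 10^6 = 1.500 × 10^6 μM = 1.50 M

1.50 M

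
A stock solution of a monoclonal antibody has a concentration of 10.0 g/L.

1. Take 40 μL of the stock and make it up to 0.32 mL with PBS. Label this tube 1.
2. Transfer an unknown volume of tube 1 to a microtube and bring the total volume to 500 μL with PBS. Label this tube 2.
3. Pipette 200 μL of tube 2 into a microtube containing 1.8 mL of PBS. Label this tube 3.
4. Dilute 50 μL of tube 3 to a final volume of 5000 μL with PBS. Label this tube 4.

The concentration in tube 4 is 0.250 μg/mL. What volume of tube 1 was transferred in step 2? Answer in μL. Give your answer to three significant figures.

100 μL

Step 1: 40 μL brought to 0.32 mL → factor 320/40 = 8
Step 2: v brought to 500 μL → factor = 500 μL/v
Step 3: 200 μL + 1.8 mL = 2000 μL total → factor 2000/200 = 10
Step 4: 50 μL brought to 5000 μL → factor 5000/50 = 100
Product of known-step factors = 8000
Overall factor = 10.0 g/L / (0.250 μg/mL) = 40000
Step-2 factor = 40000 / 8000 = 5
v = 500 μL / 5 = 100 μL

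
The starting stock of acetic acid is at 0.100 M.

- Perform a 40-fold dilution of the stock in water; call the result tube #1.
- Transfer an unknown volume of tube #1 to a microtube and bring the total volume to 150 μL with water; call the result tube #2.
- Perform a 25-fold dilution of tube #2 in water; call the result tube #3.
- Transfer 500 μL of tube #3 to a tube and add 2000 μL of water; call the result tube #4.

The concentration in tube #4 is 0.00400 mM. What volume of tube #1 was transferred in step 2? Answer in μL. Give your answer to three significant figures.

Step 1: 40-fold → factor 40
Step 2: v brought to 150 μL → factor = 150 μL/v
Step 3: 25-fold → factor 25
Step 4: 500 μL + 2000 μL = 2500 μL total → factor 2500/500 = 5
Product of known-step factors = 5000
Overall factor = 0.100 M / (0.00400 mM) = 25000
Step-2 factor = 25000 / 5000 = 5
v = 150 μL / 5 = 30.0 μL

30.0 μL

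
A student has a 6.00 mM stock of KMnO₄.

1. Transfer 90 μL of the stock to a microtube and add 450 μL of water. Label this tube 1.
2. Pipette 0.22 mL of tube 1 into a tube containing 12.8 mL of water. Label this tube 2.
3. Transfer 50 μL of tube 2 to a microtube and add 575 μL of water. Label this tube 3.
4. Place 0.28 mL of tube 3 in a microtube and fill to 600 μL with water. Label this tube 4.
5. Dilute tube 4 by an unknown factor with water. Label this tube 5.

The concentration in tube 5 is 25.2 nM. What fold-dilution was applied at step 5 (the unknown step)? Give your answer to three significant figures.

25.0-fold

Step 1: 90 μL + 450 μL = 540 μL total → factor 540/90 = 6
Step 2: 0.22 mL + 12.8 mL = 13.02 mL total → factor 13.02/0.22 = 59.182
Step 3: 50 μL + 575 μL = 625 μL total → factor 625/50 = 12.5
Step 4: 0.28 mL brought to 600 μL → factor 0.6/0.28 = 2.1429
Step 5: unknown factor x
Product of known-step factors = 9511.4
Overall factor = 6.00 mM / (25.2 nM) = 2.381 × 10^5
x = 2.381 × 10^5 / 9511.4 = 25.0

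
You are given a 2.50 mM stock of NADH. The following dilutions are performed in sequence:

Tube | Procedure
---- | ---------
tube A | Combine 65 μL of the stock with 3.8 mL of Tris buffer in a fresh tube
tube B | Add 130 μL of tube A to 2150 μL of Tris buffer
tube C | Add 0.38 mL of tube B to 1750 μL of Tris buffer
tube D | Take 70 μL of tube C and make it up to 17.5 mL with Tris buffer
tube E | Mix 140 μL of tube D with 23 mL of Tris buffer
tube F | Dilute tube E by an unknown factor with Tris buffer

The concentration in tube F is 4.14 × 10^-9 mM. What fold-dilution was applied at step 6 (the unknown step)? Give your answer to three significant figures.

Step 1: 65 μL + 3.8 mL = 3865 μL total → factor 3865/65 = 59.462
Step 2: 130 μL + 2150 μL = 2280 μL total → factor 2280/130 = 17.538
Step 3: 0.38 mL + 1750 μL = 2.13 mL total → factor 2.13/0.38 = 5.6053
Step 4: 70 μL brought to 17.5 mL → factor 17500/70 = 250
Step 5: 140 μL + 23 mL = 23140 μL total → factor 23140/140 = 165.29
Step 6: unknown factor x
Product of known-step factors = 2.4155 × 10^8
Overall factor = 2.50 mM / (4.14 × 10^-9 mM) = 6.0386 × 10^8
x = 6.0386 × 10^8 / 2.4155 × 10^8 = 2.50

2.50-fold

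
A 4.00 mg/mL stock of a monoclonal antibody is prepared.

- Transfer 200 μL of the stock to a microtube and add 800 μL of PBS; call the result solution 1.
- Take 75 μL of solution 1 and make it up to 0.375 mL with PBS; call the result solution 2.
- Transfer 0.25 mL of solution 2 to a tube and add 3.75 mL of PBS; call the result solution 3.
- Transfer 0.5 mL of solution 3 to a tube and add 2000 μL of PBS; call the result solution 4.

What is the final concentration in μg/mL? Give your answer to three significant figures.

2.00 μg/mL

Step 1: 200 μL + 800 μL = 1000 μL total → factor 1000/200 = 5
Step 2: 75 μL brought to 0.375 mL → factor 375/75 = 5
Step 3: 0.25 mL + 3.75 mL = 4 mL total → factor 4/0.25 = 16
Step 4: 0.5 mL + 2000 μL = 2.5 mL total → factor 2.5/0.5 = 5
Overall dilution factor = 5 × 5 × 16 × 5 = 2000
Final = 4.00 mg/mL / 2000 = 0.002000 mg/mL = 2.00 μg/mL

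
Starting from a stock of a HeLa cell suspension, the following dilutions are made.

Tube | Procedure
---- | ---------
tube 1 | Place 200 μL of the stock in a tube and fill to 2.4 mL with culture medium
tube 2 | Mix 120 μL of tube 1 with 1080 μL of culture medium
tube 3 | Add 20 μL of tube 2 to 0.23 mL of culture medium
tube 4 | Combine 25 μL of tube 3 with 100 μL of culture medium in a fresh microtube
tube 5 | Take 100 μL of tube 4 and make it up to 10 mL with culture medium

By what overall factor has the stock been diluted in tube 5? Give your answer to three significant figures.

7.50 × 10^5

Step 1: 200 μL brought to 2.4 mL → factor 2400/200 = 12
Step 2: 120 μL + 1080 μL = 1200 μL total → factor 1200/120 = 10
Step 3: 20 μL + 0.23 mL = 250 μL total → factor 250/20 = 12.5
Step 4: 25 μL + 100 μL = 125 μL total → factor 125/25 = 5
Step 5: 100 μL brought to 10 mL → factor 10000/100 = 100
Overall dilution factor = 12 × 10 × 12.5 × 5 × 100 = 7.5 × 10^5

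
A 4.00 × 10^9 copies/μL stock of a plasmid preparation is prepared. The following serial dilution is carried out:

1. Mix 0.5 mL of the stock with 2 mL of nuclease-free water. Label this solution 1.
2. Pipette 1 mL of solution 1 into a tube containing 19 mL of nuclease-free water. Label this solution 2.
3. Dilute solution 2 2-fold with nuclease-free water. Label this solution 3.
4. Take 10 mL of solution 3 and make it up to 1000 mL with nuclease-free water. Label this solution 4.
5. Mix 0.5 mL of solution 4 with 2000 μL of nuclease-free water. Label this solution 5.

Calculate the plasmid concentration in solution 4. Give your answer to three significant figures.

2.00 × 10^5 copies/μL

Step 1: 0.5 mL + 2 mL = 2.5 mL total → factor 2.5/0.5 = 5
Step 2: 1 mL + 19 mL = 20 mL total → factor 20/1 = 20
Step 3: 2-fold → factor 2
Step 4: 10 mL brought to 1000 mL → factor 1000/10 = 100
Dilution factor through solution 4 = 5 × 20 × 2 × 100 = 20000
[solution 4] = 4.00 × 10^9 copies/μL / 20000 = 2.00 × 10^5 copies/μL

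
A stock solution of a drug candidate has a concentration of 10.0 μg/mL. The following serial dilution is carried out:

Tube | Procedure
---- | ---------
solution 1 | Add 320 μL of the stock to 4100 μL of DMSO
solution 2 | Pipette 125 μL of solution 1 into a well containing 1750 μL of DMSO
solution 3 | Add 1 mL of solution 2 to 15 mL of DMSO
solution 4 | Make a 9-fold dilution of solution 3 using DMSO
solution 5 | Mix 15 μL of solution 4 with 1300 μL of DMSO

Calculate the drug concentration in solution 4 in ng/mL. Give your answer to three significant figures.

0.335 ng/mL

Step 1: 320 μL + 4100 μL = 4420 μL total → factor 4420/320 = 13.812
Step 2: 125 μL + 1750 μL = 1875 μL total → factor 1875/125 = 15
Step 3: 1 mL + 15 mL = 16 mL total → factor 16/1 = 16
Step 4: 9-fold → factor 9
Dilution factor through solution 4 = 13.812 × 15 × 16 × 9 = 29835
[solution 4] = 10.0 μg/mL / 29835 = 0.0003352 μg/mL = 0.335 ng/mL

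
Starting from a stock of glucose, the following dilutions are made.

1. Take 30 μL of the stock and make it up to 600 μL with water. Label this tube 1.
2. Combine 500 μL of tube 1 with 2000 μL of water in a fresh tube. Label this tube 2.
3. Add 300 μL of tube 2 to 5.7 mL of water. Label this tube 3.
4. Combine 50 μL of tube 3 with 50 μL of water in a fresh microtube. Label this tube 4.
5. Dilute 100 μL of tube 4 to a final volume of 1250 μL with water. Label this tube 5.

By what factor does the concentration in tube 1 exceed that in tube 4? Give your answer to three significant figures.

200

Step 1: 30 μL brought to 600 μL → factor 600/30 = 20
Step 2: 500 μL + 2000 μL = 2500 μL total → factor 2500/500 = 5
Step 3: 300 μL + 5.7 mL = 6000 μL total → factor 6000/300 = 20
Step 4: 50 μL + 50 μL = 100 μL total → factor 100/50 = 2
Dilution factor to tube 1 = 20; to tube 4 = 4000
[tube 1]/[tube 4] = (factor to tube 4)/(factor to tube 1) = 4000/20 = 200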